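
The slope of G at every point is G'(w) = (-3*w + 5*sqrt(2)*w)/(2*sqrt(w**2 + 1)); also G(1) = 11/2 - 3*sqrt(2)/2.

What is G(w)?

G(w) = (-3*sqrt(w**2 + 1) + 5*sqrt(2)*sqrt(w**2 + 1) + 1)/2

Any candidate G(w) must reproduce the stated G'(w) exactly.
A general antiderivative is 5*sqrt(w**2/2 + 1/2) - 3*sqrt(w**2 + 1)/2 + C.
The condition gives C = 11/2 - 3*sqrt(2)/2 - (5 - 3*sqrt(2)/2) = 1/2.
So G(w) = (-3*sqrt(w**2 + 1) + 5*sqrt(2)*sqrt(w**2 + 1) + 1)/2.
Check: d/dw[(-3*sqrt(w**2 + 1) + 5*sqrt(2)*sqrt(w**2 + 1) + 1)/2] = (-3*w + 5*sqrt(2)*w)/(2*sqrt(w**2 + 1)) = G'(w).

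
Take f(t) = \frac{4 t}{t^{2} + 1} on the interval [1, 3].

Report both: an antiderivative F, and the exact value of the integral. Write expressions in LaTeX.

Antiderivative: F(t) = 2 \log{\left(\frac{t^{2}}{2} + \frac{1}{2} \right)}; value = 2 \log{\left(5 \right)}

The substitution u = \frac{t^{2}}{2} + \frac{1}{2} works: f is exactly (dF/du)*(du/dt) for that inner function.
F(t) = 2 \log{\left(\frac{t^{2}}{2} + \frac{1}{2} \right)} is an antiderivative of f.
Check: d/dt[2 \log{\left(\frac{t^{2}}{2} + \frac{1}{2} \right)}] = \frac{4 t}{t^{2} + 1} = f(t).
F(3) = 2 \log{\left(5 \right)}; F(1) = 0.
Integral = F(3) - F(1) = 2 \log{\left(5 \right)}.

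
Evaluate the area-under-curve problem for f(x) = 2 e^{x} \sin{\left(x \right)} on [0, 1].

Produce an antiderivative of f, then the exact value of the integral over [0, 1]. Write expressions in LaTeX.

A candidate is checked by its d/dx: the result must match f(x).
F(x) = e^{x} \sin{\left(x \right)} - e^{x} \cos{\left(x \right)} is an antiderivative of f.
Check: d/dx[e^{x} \sin{\left(x \right)} - e^{x} \cos{\left(x \right)}] = 2 e^{x} \sin{\left(x \right)} = f(x).
F(1) = - e \cos{\left(1 \right)} + e \sin{\left(1 \right)}; F(0) = -1.
Integral = F(1) - F(0) = - e \cos{\left(1 \right)} + 1 + e \sin{\left(1 \right)}.

Antiderivative: F(x) = e^{x} \sin{\left(x \right)} - e^{x} \cos{\left(x \right)}; value = - e \cos{\left(1 \right)} + 1 + e \sin{\left(1 \right)}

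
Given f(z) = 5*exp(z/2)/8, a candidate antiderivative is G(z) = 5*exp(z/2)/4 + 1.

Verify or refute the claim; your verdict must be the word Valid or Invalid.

d/dz[G] = 5*exp(z/2)/8
This equals f(z) exactly, so the claim holds.

Valid. The derivative of G reproduces f.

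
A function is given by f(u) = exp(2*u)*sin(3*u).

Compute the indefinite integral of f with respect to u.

F(u) = 2*exp(2*u)*sin(3*u)/13 - 3*exp(2*u)*cos(3*u)/13 + C

Differentiate the proposed F(u) back; it has to land on f(u) exactly.
Check: d/du[2*exp(2*u)*sin(3*u)/13 - 3*exp(2*u)*cos(3*u)/13] = exp(2*u)*sin(3*u) = f(u).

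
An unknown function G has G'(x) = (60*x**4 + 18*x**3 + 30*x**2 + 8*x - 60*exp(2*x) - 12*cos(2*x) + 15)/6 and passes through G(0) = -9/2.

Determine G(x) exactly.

G(x) = 2*x**5 + 3*x**4/4 + 5*x**3/3 + 2*x**2/3 + 5*x/2 - 5*exp(2*x) - sin(2*x) + 1/2

Recover the given G'(x) by differentiating a candidate G(x); any mismatch rules it out.
A general antiderivative is 2*x**5 + 3*x**4/4 + 5*x**3/3 + 2*x**2/3 + 5*x/2 - 5*exp(2*x) - sin(2*x) + C.
The condition gives C = -9/2 - (-5) = 1/2.
So G(x) = 2*x**5 + 3*x**4/4 + 5*x**3/3 + 2*x**2/3 + 5*x/2 - 5*exp(2*x) - sin(2*x) + 1/2.
Check: d/dx[2*x**5 + 3*x**4/4 + 5*x**3/3 + 2*x**2/3 + 5*x/2 - 5*exp(2*x) - sin(2*x) + 1/2] = 10*x**4 + 3*x**3 + 5*x**2 + 4*x/3 - 10*exp(2*x) - 2*cos(2*x) + 5/2, which equals G'(x).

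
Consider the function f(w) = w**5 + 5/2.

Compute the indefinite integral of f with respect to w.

Whatever form F(w) takes, F'(w) = f(w) is non-negotiable.
Check: d/dw[w**6/6 + 5*w/2] = w**5 + 5/2 = f(w).

F(w) = w**6/6 + 5*w/2 + C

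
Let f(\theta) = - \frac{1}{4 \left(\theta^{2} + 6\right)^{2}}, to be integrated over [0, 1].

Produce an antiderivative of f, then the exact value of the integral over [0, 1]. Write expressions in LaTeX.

Antiderivative: F(\theta) = - \frac{\theta}{48 \theta^{2} + 288} - \frac{\sqrt{6} \operatorname{atan}{\left(\frac{\sqrt{6} \theta}{6} \right)}}{288}; value = - \frac{\sqrt{6} \operatorname{atan}{\left(\frac{\sqrt{6}}{6} \right)}}{288} - \frac{1}{336}

Any candidate F(\theta) must reproduce f(\theta) exactly when differentiated.
F(\theta) = - \frac{\theta}{48 \theta^{2} + 288} - \frac{\sqrt{6} \operatorname{atan}{\left(\frac{\sqrt{6} \theta}{6} \right)}}{288} is an antiderivative of f.
Check: d/d\theta[- \frac{\theta}{48 \theta^{2} + 288} - \frac{\sqrt{6} \operatorname{atan}{\left(\frac{\sqrt{6} \theta}{6} \right)}}{288}] = - \frac{1}{4 \theta^{4} + 48 \theta^{2} + 144}, which equals f(\theta).
F(1) = - \frac{\sqrt{6} \operatorname{atan}{\left(\frac{\sqrt{6}}{6} \right)}}{288} - \frac{1}{336}; F(0) = 0.
Integral = F(1) - F(0) = - \frac{\sqrt{6} \operatorname{atan}{\left(\frac{\sqrt{6}}{6} \right)}}{288} - \frac{1}{336}.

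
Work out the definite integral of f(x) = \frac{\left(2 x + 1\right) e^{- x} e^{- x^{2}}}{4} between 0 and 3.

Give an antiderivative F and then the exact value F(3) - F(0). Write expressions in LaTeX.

f matches the chain-rule pattern g'(h)*h' with inner function h(x) = - x^{2} - x; substituting u = h(x) collapses the integral.
F(x) = - \frac{e^{- x} e^{- x^{2}}}{4} is an antiderivative of f.
Check: d/dx[- \frac{e^{- x} e^{- x^{2}}}{4}] = \frac{\left(2 x + 1\right) e^{- x} e^{- x^{2}}}{4} = f(x).
F(3) = - \frac{1}{4 e^{12}}; F(0) = - \frac{1}{4}.
Integral = F(3) - F(0) = \frac{1}{4} - \frac{1}{4 e^{12}}.

Antiderivative: F(x) = - \frac{e^{- x} e^{- x^{2}}}{4}; value = \frac{1}{4} - \frac{1}{4 e^{12}}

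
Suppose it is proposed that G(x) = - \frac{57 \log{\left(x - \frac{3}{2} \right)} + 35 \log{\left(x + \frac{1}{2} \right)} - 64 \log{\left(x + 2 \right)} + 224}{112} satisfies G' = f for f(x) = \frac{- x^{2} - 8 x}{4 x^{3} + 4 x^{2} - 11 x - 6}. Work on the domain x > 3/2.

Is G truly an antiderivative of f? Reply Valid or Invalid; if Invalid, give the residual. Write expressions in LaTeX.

d/dx[G] = \frac{- x^{2} - 8 x}{4 x^{3} + 4 x^{2} - 11 x - 6}
This equals f(x) exactly, so the claim holds.

Valid. The derivative of G reproduces f.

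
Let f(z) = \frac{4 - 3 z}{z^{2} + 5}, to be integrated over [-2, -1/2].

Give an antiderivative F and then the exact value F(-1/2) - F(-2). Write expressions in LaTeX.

Antiderivative: F(z) = - \frac{3 \log{\left(z^{2} + 5 \right)}}{2} + \frac{4 \sqrt{5} \operatorname{atan}{\left(\frac{\sqrt{5} z}{5} \right)}}{5}; value = - \frac{3 \log{\left(\frac{21}{4} \right)}}{2} - \frac{4 \sqrt{5} \operatorname{atan}{\left(\frac{\sqrt{5}}{10} \right)}}{5} + \frac{4 \sqrt{5} \operatorname{atan}{\left(\frac{2 \sqrt{5}}{5} \right)}}{5} + \frac{3 \log{\left(9 \right)}}{2}

Whatever form F(z) takes, F'(z) = f(z) is non-negotiable.
F(z) = - \frac{3 \log{\left(z^{2} + 5 \right)}}{2} + \frac{4 \sqrt{5} \operatorname{atan}{\left(\frac{\sqrt{5} z}{5} \right)}}{5} is an antiderivative of f.
Check: d/dz[- \frac{3 \log{\left(z^{2} + 5 \right)}}{2} + \frac{4 \sqrt{5} \operatorname{atan}{\left(\frac{\sqrt{5} z}{5} \right)}}{5}] = \frac{4 - 3 z}{z^{2} + 5} = f(z).
F(-1/2) = - \frac{3 \log{\left(\frac{21}{4} \right)}}{2} - \frac{4 \sqrt{5} \operatorname{atan}{\left(\frac{\sqrt{5}}{10} \right)}}{5}; F(-2) = - \frac{3 \log{\left(9 \right)}}{2} - \frac{4 \sqrt{5} \operatorname{atan}{\left(\frac{2 \sqrt{5}}{5} \right)}}{5}.
Integral = F(-1/2) - F(-2) = - \frac{3 \log{\left(\frac{21}{4} \right)}}{2} - \frac{4 \sqrt{5} \operatorname{atan}{\left(\frac{\sqrt{5}}{10} \right)}}{5} + \frac{4 \sqrt{5} \operatorname{atan}{\left(\frac{2 \sqrt{5}}{5} \right)}}{5} + \frac{3 \log{\left(9 \right)}}{2}.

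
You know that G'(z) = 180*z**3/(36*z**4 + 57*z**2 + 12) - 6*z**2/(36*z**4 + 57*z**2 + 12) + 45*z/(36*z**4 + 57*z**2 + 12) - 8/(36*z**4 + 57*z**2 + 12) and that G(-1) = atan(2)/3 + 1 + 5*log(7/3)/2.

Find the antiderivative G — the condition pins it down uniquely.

Integrate term by term and add the pieces.
A general antiderivative is 5*log(z**2 + 4/3)/2 - atan(2*z)/3 + C.
The condition gives C = atan(2)/3 + 1 + 5*log(7/3)/2 - (atan(2)/3 + 5*log(7/3)/2) = 1.
So G(z) = 5*log(z**2 + 4/3)/2 - atan(2*z)/3 + 1.
Check: d/dz[5*log(z**2 + 4/3)/2 - atan(2*z)/3 + 1] = (180*z**3 - 6*z**2 + 45*z - 8)/(36*z**4 + 57*z**2 + 12), which equals G'(z).

G(z) = 5*log(z**2 + 4/3)/2 - atan(2*z)/3 + 1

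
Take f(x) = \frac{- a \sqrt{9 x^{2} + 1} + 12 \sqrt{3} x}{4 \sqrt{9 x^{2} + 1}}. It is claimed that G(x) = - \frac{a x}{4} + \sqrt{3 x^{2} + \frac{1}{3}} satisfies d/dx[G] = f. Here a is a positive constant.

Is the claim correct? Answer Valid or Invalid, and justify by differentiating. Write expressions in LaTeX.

d/dx[G] = \frac{- a \sqrt{9 x^{2} + 1} + 12 \sqrt{3} x}{4 \sqrt{9 x^{2} + 1}}
This equals f(x) exactly, so the claim holds.

Valid - the claim checks out under differentiation.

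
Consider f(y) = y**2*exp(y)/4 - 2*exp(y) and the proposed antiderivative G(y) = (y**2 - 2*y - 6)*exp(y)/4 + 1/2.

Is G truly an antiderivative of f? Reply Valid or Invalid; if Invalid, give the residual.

d/dy[G] = y**2*exp(y)/4 - 2*exp(y)
This equals f(y) exactly, so the claim holds.

Valid - the claim checks out under differentiation.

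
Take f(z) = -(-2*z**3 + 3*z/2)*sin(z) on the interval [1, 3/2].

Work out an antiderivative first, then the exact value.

Differentiate the proposed F(z) back; it has to land on f(z) exactly.
F(z) = -(4*z**3*cos(z) - 12*z**2*sin(z) - 27*z*cos(z) + 27*sin(z))/2 is an antiderivative of f.
Check: d/dz[-(4*z**3*cos(z) - 12*z**2*sin(z) - 27*z*cos(z) + 27*sin(z))/2] = 2*z**3*sin(z) - 3*z*sin(z)/2, which equals f(z).
F(3/2) = 27*cos(3/2)/2; F(1) = -15*sin(1)/2 + 23*cos(1)/2.
Integral = F(3/2) - F(1) = -23*cos(1)/2 + 27*cos(3/2)/2 + 15*sin(1)/2.

Antiderivative: F(z) = -(4*z**3*cos(z) - 12*z**2*sin(z) - 27*z*cos(z) + 27*sin(z))/2; value = -23*cos(1)/2 + 27*cos(3/2)/2 + 15*sin(1)/2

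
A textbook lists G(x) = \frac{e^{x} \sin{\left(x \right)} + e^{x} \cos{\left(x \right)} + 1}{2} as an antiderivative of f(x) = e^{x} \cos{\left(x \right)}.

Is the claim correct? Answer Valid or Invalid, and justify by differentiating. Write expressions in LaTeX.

Valid. The derivative of G reproduces f.

d/dx[G] = e^{x} \cos{\left(x \right)}
This equals f(x) exactly, so the claim holds.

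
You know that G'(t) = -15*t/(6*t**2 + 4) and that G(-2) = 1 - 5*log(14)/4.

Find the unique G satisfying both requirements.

G'(t) matches the chain-rule pattern g'(h)*h' with inner function h(t) = 3*t**2 + 2; substituting u = h(t) collapses the integral.
A general antiderivative is -5*log(3*t**2 + 2)/4 + C.
The condition gives C = 1 - 5*log(14)/4 - (-5*log(14)/4) = 1.
So G(t) = 1 - 5*log(3*t**2 + 2)/4.
Check: d/dt[1 - 5*log(3*t**2 + 2)/4] = -15*t/(6*t**2 + 4) = G'(t).

G(t) = 1 - 5*log(3*t**2 + 2)/4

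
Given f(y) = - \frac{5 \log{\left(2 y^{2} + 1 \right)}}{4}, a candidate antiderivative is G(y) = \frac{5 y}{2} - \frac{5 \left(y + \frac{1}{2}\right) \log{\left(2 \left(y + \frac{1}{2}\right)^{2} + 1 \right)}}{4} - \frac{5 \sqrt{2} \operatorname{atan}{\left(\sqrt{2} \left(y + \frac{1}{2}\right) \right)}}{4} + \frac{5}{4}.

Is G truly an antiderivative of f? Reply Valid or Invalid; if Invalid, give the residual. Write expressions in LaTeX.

Invalid: d/dy[G] - f = \frac{5 \log{\left(2 y^{2} + 1 \right)}}{4} - \frac{5 \log{\left(2 y^{2} + 2 y + \frac{3}{2} \right)}}{4}, which is not 0.

d/dy[G] = - \frac{5 \log{\left(2 y^{2} + 2 y + \frac{3}{2} \right)}}{4}
d/dy[G] - f(y) = \frac{5 \log{\left(2 y^{2} + 1 \right)}}{4} - \frac{5 \log{\left(2 y^{2} + 2 y + \frac{3}{2} \right)}}{4} != 0.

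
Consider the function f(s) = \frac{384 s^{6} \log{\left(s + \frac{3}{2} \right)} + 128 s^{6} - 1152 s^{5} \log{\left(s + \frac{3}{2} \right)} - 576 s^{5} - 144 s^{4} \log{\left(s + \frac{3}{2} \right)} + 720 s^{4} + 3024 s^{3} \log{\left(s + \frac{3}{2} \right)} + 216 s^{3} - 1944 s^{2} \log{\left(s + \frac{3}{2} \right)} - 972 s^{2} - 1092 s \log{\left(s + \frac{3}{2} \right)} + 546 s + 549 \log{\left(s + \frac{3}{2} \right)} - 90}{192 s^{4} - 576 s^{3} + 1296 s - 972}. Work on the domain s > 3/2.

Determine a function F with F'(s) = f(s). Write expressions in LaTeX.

Recognize the product-rule pattern: f = u'v + uv' with u = \frac{2 s^{3}}{3} - \frac{3 s}{4} + \frac{5}{4 \left(2 s - 3\right)^{2}}, v = \log{\left(s + \frac{3}{2} \right)}, so integration by parts undoes it.
Check: d/ds[\frac{2 s^{3} \log{\left(s + \frac{3}{2} \right)}}{3} - \frac{3 s \log{\left(s + \frac{3}{2} \right)}}{4} + \frac{5 \log{\left(s + \frac{3}{2} \right)}}{16 s^{2} - 48 s + 36}] = \frac{384 s^{6} \log{\left(s + \frac{3}{2} \right)} + 128 s^{6} - 1152 s^{5} \log{\left(s + \frac{3}{2} \right)} - 576 s^{5} - 144 s^{4} \log{\left(s + \frac{3}{2} \right)} + 720 s^{4} + 3024 s^{3} \log{\left(s + \frac{3}{2} \right)} + 216 s^{3} - 1944 s^{2} \log{\left(s + \frac{3}{2} \right)} - 972 s^{2} - 1092 s \log{\left(s + \frac{3}{2} \right)} + 546 s + 549 \log{\left(s + \frac{3}{2} \right)} - 90}{192 s^{4} - 576 s^{3} + 1296 s - 972} = f(s).

An antiderivative is F(s) = \frac{2 s^{3} \log{\left(s + \frac{3}{2} \right)}}{3} - \frac{3 s \log{\left(s + \frac{3}{2} \right)}}{4} + \frac{5 \log{\left(s + \frac{3}{2} \right)}}{16 s^{2} - 48 s + 36}.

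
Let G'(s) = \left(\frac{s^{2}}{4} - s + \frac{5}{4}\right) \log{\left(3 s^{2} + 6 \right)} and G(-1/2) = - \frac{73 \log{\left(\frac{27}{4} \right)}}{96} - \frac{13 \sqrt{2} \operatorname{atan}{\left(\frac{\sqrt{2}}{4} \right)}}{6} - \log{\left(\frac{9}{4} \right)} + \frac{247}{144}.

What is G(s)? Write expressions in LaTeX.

Differentiate the proposed G(s) back; it has to land on the given G'(s).
A general antiderivative is - \frac{s^{3}}{18} + \frac{s^{2}}{2} - \frac{13 s}{6} + \left(\frac{s^{3}}{12} - \frac{s^{2}}{2} + \frac{5 s}{4}\right) \log{\left(3 s^{2} + 6 \right)} - \log{\left(s^{2} + 2 \right)} + \frac{13 \sqrt{2} \operatorname{atan}{\left(\frac{\sqrt{2} s}{2} \right)}}{6} + C.
The condition gives C = - \frac{73 \log{\left(\frac{27}{4} \right)}}{96} - \frac{13 \sqrt{2} \operatorname{atan}{\left(\frac{\sqrt{2}}{4} \right)}}{6} - \log{\left(\frac{9}{4} \right)} + \frac{247}{144} - (- \frac{73 \log{\left(\frac{27}{4} \right)}}{96} - \frac{13 \sqrt{2} \operatorname{atan}{\left(\frac{\sqrt{2}}{4} \right)}}{6} - \log{\left(\frac{9}{4} \right)} + \frac{175}{144}) = \frac{1}{2}.
So G(s) = - \frac{s^{3}}{18} + \frac{s^{2}}{2} - \frac{13 s}{6} + \left(\frac{s^{3}}{12} - \frac{s^{2}}{2} + \frac{5 s}{4}\right) \log{\left(3 s^{2} + 6 \right)} - \log{\left(s^{2} + 2 \right)} + \frac{13 \sqrt{2} \operatorname{atan}{\left(\frac{\sqrt{2} s}{2} \right)}}{6} + \frac{1}{2}.
Check: d/ds[- \frac{s^{3}}{18} + \frac{s^{2}}{2} - \frac{13 s}{6} + \left(\frac{s^{3}}{12} - \frac{s^{2}}{2} + \frac{5 s}{4}\right) \log{\left(3 s^{2} + 6 \right)} - \log{\left(s^{2} + 2 \right)} + \frac{13 \sqrt{2} \operatorname{atan}{\left(\frac{\sqrt{2} s}{2} \right)}}{6} + \frac{1}{2}] = \frac{s^{2} \log{\left(s^{2} + 2 \right)}}{4} + \frac{s^{2} \log{\left(3 \right)}}{4} - s \log{\left(s^{2} + 2 \right)} - s \log{\left(3 \right)} + \frac{5 \log{\left(s^{2} + 2 \right)}}{4} + \frac{5 \log{\left(3 \right)}}{4}, which equals G'(s).

G(s) = - \frac{s^{3}}{18} + \frac{s^{2}}{2} - \frac{13 s}{6} + \left(\frac{s^{3}}{12} - \frac{s^{2}}{2} + \frac{5 s}{4}\right) \log{\left(3 s^{2} + 6 \right)} - \log{\left(s^{2} + 2 \right)} + \frac{13 \sqrt{2} \operatorname{atan}{\left(\frac{\sqrt{2} s}{2} \right)}}{6} + \frac{1}{2}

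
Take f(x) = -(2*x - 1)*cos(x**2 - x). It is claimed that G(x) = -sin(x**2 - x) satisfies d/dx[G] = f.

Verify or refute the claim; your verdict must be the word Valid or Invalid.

d/dx[G] = -2*x*cos(x**2 - x) + cos(x**2 - x)
This equals f(x) exactly, so the claim holds.

Valid - the claim checks out under differentiation.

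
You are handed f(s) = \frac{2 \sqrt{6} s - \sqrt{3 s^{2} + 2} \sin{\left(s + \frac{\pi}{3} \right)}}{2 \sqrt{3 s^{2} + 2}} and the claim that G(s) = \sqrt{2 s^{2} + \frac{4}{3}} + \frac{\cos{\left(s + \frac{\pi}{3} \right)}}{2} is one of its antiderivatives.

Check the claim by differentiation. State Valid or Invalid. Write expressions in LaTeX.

d/ds[G] = \frac{2 \sqrt{6} s - \sqrt{3 s^{2} + 2} \sin{\left(s + \frac{\pi}{3} \right)}}{2 \sqrt{3 s^{2} + 2}}
This equals f(s) exactly, so the claim holds.

Valid. The derivative of G reproduces f.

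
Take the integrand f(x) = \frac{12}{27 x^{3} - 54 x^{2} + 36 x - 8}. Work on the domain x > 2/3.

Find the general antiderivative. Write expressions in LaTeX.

An antiderivative F(x) passes only if d/dx[F] lands on f(x) exactly.
Check: d/dx[- \frac{2}{9 x^{2} - 12 x + 4}] = \frac{12}{27 x^{3} - 54 x^{2} + 36 x - 8} = f(x).

F(x) = - \frac{2}{9 x^{2} - 12 x + 4} + C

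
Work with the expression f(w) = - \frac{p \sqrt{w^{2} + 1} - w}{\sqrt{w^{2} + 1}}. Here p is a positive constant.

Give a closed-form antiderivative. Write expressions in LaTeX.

An antiderivative is F(w) = - p w + \sqrt{w^{2} + 1}.

Recover f(w) by differentiating a candidate F(w); any mismatch rules it out.
Check: d/dw[- p w + \sqrt{w^{2} + 1}] = \frac{- p \sqrt{w^{2} + 1} + w}{\sqrt{w^{2} + 1}}, which equals f(w).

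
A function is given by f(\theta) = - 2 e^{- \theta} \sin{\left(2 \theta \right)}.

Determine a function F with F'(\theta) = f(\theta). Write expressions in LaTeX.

Differentiate the proposed F(\theta) back; it has to land on f(\theta) exactly.
Check: d/d\theta[\frac{2 e^{- \theta} \sin{\left(2 \theta \right)}}{5} + \frac{4 e^{- \theta} \cos{\left(2 \theta \right)}}{5}] = - 2 e^{- \theta} \sin{\left(2 \theta \right)} = f(\theta).

An antiderivative is F(\theta) = \frac{2 e^{- \theta} \sin{\left(2 \theta \right)}}{5} + \frac{4 e^{- \theta} \cos{\left(2 \theta \right)}}{5}.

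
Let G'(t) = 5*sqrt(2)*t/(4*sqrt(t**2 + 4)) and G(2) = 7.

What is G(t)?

The substitution u = t**2/2 + 2 works: G'(t) is exactly (dG/du)*(du/dt) for that inner function.
A general antiderivative is 5*sqrt(t**2/2 + 2)/2 + C.
The condition gives C = 7 - (5) = 2.
So G(t) = (5*sqrt(2)*sqrt(t**2 + 4) + 8)/4.
Check: d/dt[(5*sqrt(2)*sqrt(t**2 + 4) + 8)/4] = 5*sqrt(2)*t/(4*sqrt(t**2 + 4)) = G'(t).

G(t) = (5*sqrt(2)*sqrt(t**2 + 4) + 8)/4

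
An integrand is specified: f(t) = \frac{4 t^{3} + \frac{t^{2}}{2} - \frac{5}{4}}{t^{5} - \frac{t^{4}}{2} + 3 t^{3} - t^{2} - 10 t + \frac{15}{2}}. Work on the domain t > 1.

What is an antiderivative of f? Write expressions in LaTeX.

Factor the denominator (2 \left(t - 1\right)^{2} \left(2 t + 3\right) \left(t^{2} + 5\right)) and decompose: f = - \frac{5 \left(85 t - 548\right)}{1044 \left(t^{2} + 5\right)} - \frac{436}{725 \left(2 t + 3\right)} + \frac{637}{900 \left(t - 1\right)} + \frac{13}{60 \left(t - 1\right)^{2}}; each piece integrates to a log, atan, or power term.
Check: d/dt[\frac{637 \log{\left(t - 1 \right)}}{900} - \frac{218 \log{\left(t + \frac{3}{2} \right)}}{725} - \frac{425 \log{\left(t^{2} + 5 \right)}}{2088} + \frac{137 \sqrt{5} \operatorname{atan}{\left(\frac{\sqrt{5} t}{5} \right)}}{261} - \frac{13}{60 t - 60}] = \frac{16 t^{3} + 2 t^{2} - 5}{4 t^{5} - 2 t^{4} + 12 t^{3} - 4 t^{2} - 40 t + 30}, which equals f(t).

An antiderivative is F(t) = \frac{637 \log{\left(t - 1 \right)}}{900} - \frac{218 \log{\left(t + \frac{3}{2} \right)}}{725} - \frac{425 \log{\left(t^{2} + 5 \right)}}{2088} + \frac{137 \sqrt{5} \operatorname{atan}{\left(\frac{\sqrt{5} t}{5} \right)}}{261} - \frac{13}{60 t - 60}.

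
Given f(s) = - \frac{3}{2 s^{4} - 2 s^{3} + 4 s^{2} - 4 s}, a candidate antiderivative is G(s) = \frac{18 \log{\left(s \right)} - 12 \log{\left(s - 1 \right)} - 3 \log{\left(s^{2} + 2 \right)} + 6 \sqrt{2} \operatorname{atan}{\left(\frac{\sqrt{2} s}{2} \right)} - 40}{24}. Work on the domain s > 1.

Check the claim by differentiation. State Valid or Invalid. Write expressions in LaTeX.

d/ds[G] = - \frac{3}{2 s^{4} - 2 s^{3} + 4 s^{2} - 4 s}
This equals f(s) exactly, so the claim holds.

Valid: G'(s) = f(s).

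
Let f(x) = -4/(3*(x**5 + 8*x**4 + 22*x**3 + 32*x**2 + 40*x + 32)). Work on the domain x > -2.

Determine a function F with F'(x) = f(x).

An antiderivative is F(x) = log(x**2 + 2)/54 - log(x**2 + 6*x + 8)/54 + 4/(36*x + 72).

Factor the denominator (3*(x + 2)**2*(x + 4)*(x**2 + 2)) and decompose: f = x/(27*(x**2 + 2)) - 1/(54*(x + 4)) - 1/(54*(x + 2)) - 1/(9*(x + 2)**2); each piece integrates to a log, atan, or power term.
Check: d/dx[log(x**2 + 2)/54 - log(x**2 + 6*x + 8)/54 + 4/(36*x + 72)] = -4/(3*x**5 + 24*x**4 + 66*x**3 + 96*x**2 + 120*x + 96), which equals f(x).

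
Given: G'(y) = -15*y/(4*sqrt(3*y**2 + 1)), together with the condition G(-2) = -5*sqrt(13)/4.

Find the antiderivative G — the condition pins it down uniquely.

The substitution u = 3*y**2 + 1 works: G'(y) is exactly (dG/du)*(du/dy) for that inner function.
A general antiderivative is -5*sqrt(3*y**2 + 1)/4 + C.
The condition gives C = -5*sqrt(13)/4 - (-5*sqrt(13)/4) = 0.
So G(y) = -5*sqrt(3*y**2 + 1)/4.
Check: d/dy[-5*sqrt(3*y**2 + 1)/4] = -15*y/(4*sqrt(3*y**2 + 1)) = G'(y).

G(y) = -5*sqrt(3*y**2 + 1)/4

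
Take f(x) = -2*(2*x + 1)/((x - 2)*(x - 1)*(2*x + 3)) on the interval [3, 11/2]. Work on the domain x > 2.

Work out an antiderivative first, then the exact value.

Antiderivative: F(x) = -10*log(x - 2)/7 + 6*log(x - 1)/5 + 8*log(x + 3/2)/35; value = -10*log(7/2)/7 - 6*log(2)/5 + 8*log(7)/35 + 34*log(9/2)/35

Factor the denominator ((x - 2)*(x - 1)*(2*x + 3)) and decompose: f = 16/(35*(2*x + 3)) + 6/(5*(x - 1)) - 10/(7*(x - 2)); each piece integrates to a log, atan, or power term.
F(x) = -10*log(x - 2)/7 + 6*log(x - 1)/5 + 8*log(x + 3/2)/35 is an antiderivative of f.
Check: d/dx[-10*log(x - 2)/7 + 6*log(x - 1)/5 + 8*log(x + 3/2)/35] = (-4*x - 2)/(2*x**3 - 3*x**2 - 5*x + 6), which equals f(x).
F(11/2) = -10*log(7/2)/7 + 8*log(7)/35 + 6*log(9/2)/5; F(3) = 8*log(9/2)/35 + 6*log(2)/5.
Integral = F(11/2) - F(3) = -10*log(7/2)/7 - 6*log(2)/5 + 8*log(7)/35 + 34*log(9/2)/35.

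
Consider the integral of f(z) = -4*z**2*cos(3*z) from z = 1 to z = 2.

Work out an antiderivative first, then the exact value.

A first test for any F(z): its z-derivative must equal f(z) identically.
F(z) = -4*(9*z**2*sin(3*z) + 6*z*cos(3*z) - 2*sin(3*z))/27 is an antiderivative of f.
Check: d/dz[-4*(9*z**2*sin(3*z) + 6*z*cos(3*z) - 2*sin(3*z))/27] = -4*z**2*cos(3*z) = f(z).
F(2) = -16*cos(6)/9 - 136*sin(6)/27; F(1) = -28*sin(3)/27 - 8*cos(3)/9.
Integral = F(2) - F(1) = -16*cos(6)/9 + 8*cos(3)/9 + 28*sin(3)/27 - 136*sin(6)/27.

Antiderivative: F(z) = -4*(9*z**2*sin(3*z) + 6*z*cos(3*z) - 2*sin(3*z))/27; value = -16*cos(6)/9 + 8*cos(3)/9 + 28*sin(3)/27 - 136*sin(6)/27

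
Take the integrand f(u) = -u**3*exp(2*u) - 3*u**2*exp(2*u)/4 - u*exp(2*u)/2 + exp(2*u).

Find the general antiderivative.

F(u) = -(8*u**3 - 6*u**2 + 10*u - 13)*exp(2*u)/16 + C

f has the shape v'r + vr' for v = -u**3/2 + 3*u**2/8 - 5*u/8 + 13/16 and r = exp(2*u) — it is the derivative of the product v*r.
Check: d/du[-(8*u**3 - 6*u**2 + 10*u - 13)*exp(2*u)/16] = -u**3*exp(2*u) - 3*u**2*exp(2*u)/4 - u*exp(2*u)/2 + exp(2*u) = f(u).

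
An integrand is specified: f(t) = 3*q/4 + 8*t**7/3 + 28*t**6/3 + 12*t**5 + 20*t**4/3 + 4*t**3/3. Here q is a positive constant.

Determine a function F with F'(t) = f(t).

An antiderivative is F(t) = 3*q*t/4 + t**8/3 + 4*t**7/3 + 2*t**6 + 4*t**5/3 + t**4/3.

The integrand splits into summands that can be handled one at a time.
Check: d/dt[3*q*t/4 + t**8/3 + 4*t**7/3 + 2*t**6 + 4*t**5/3 + t**4/3] = 3*q/4 + 8*t**7/3 + 28*t**6/3 + 12*t**5 + 20*t**4/3 + 4*t**3/3 = f(t).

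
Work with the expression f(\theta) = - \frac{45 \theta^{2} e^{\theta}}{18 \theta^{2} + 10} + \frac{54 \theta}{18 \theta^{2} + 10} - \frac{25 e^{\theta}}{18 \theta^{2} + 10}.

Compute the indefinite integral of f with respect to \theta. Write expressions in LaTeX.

F(\theta) = - \frac{5 e^{\theta}}{2} + \frac{3 \log{\left(3 \theta^{2} + \frac{5}{3} \right)}}{2} + C

Integrate term by term and add the pieces.
Check: d/d\theta[- \frac{5 e^{\theta}}{2} + \frac{3 \log{\left(3 \theta^{2} + \frac{5}{3} \right)}}{2}] = \frac{- 45 \theta^{2} e^{\theta} + 54 \theta - 25 e^{\theta}}{18 \theta^{2} + 10}, which equals f(\theta).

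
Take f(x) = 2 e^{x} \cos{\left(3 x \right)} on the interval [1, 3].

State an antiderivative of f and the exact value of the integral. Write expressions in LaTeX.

Antiderivative: F(x) = \frac{\left(3 \sin{\left(3 x \right)} + \cos{\left(3 x \right)}\right) e^{x}}{5}; value = \frac{e^{3} \cos{\left(9 \right)}}{5} - \frac{3 e \sin{\left(3 \right)}}{5} - \frac{e \cos{\left(3 \right)}}{5} + \frac{3 e^{3} \sin{\left(9 \right)}}{5}

Any candidate F(x) must reproduce f(x) exactly when differentiated.
F(x) = \frac{\left(3 \sin{\left(3 x \right)} + \cos{\left(3 x \right)}\right) e^{x}}{5} is an antiderivative of f.
Check: d/dx[\frac{\left(3 \sin{\left(3 x \right)} + \cos{\left(3 x \right)}\right) e^{x}}{5}] = 2 e^{x} \cos{\left(3 x \right)} = f(x).
F(3) = \frac{e^{3} \cos{\left(9 \right)}}{5} + \frac{3 e^{3} \sin{\left(9 \right)}}{5}; F(1) = \frac{e \cos{\left(3 \right)}}{5} + \frac{3 e \sin{\left(3 \right)}}{5}.
Integral = F(3) - F(1) = \frac{e^{3} \cos{\left(9 \right)}}{5} - \frac{3 e \sin{\left(3 \right)}}{5} - \frac{e \cos{\left(3 \right)}}{5} + \frac{3 e^{3} \sin{\left(9 \right)}}{5}.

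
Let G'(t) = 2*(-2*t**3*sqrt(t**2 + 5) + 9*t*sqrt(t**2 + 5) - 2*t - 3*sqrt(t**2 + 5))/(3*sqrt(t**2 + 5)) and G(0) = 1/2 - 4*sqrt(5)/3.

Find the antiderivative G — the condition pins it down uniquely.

G(t) = -t**4/3 + 3*t**2 - 2*t - 4*sqrt(t**2 + 5)/3 + 1/2

Recover the given G'(t) by differentiating a candidate G(t); any mismatch rules it out.
A general antiderivative is -t**4/3 + 3*t**2 - 2*t - 4*sqrt(t**2 + 5)/3 + C.
The condition gives C = 1/2 - 4*sqrt(5)/3 - (-4*sqrt(5)/3) = 1/2.
So G(t) = -t**4/3 + 3*t**2 - 2*t - 4*sqrt(t**2 + 5)/3 + 1/2.
Check: d/dt[-t**4/3 + 3*t**2 - 2*t - 4*sqrt(t**2 + 5)/3 + 1/2] = (-4*t**3*sqrt(t**2 + 5) + 18*t*sqrt(t**2 + 5) - 4*t - 6*sqrt(t**2 + 5))/(3*sqrt(t**2 + 5)), which equals G'(t).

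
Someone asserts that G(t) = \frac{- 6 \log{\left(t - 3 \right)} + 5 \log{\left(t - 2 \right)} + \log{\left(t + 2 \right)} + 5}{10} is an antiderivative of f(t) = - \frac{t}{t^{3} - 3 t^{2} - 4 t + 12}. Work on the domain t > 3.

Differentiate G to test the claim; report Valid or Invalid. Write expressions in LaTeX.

Valid - the claim checks out under differentiation.

d/dt[G] = - \frac{t}{t^{3} - 3 t^{2} - 4 t + 12}
This equals f(t) exactly, so the claim holds.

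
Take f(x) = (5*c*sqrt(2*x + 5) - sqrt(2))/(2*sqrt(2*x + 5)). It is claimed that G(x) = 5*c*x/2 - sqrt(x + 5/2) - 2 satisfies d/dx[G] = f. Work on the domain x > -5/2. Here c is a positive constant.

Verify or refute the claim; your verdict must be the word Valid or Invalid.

Valid - the claim checks out under differentiation.

d/dx[G] = (5*c*sqrt(2*x + 5) - sqrt(2))/(2*sqrt(2*x + 5))
This equals f(x) exactly, so the claim holds.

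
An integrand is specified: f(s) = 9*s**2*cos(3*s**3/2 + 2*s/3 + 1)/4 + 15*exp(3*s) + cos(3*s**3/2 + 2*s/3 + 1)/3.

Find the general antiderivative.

F(s) = 5*exp(3*s) + sin(3*s**3/2 + 2*s/3 + 1)/2 + C

The integrand splits into summands that can be handled one at a time.
Check: d/ds[5*exp(3*s) + sin(3*s**3/2 + 2*s/3 + 1)/2] = 9*s**2*cos(3*s**3/2 + 2*s/3 + 1)/4 + 15*exp(3*s) + cos(3*s**3/2 + 2*s/3 + 1)/3 = f(s).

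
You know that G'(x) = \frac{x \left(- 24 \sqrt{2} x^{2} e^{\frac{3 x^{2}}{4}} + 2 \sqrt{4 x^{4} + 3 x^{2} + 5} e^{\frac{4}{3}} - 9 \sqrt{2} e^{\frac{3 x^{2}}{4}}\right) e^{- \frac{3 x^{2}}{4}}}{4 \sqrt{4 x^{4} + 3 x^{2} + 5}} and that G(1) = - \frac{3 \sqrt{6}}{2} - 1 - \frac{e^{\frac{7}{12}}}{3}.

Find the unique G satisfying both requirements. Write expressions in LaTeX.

Check a candidate G(x) by differentiating: d/dx[G] must match the given G'(x).
A general antiderivative is - \frac{3 \sqrt{2 x^{4} + \frac{3 x^{2}}{2} + \frac{5}{2}}}{2} - \frac{e^{\frac{4}{3} - \frac{3 x^{2}}{4}}}{3} + C.
The condition gives C = - \frac{3 \sqrt{6}}{2} - 1 - \frac{e^{\frac{7}{12}}}{3} - (- \frac{3 \sqrt{6}}{2} - \frac{e^{\frac{7}{12}}}{3}) = -1.
So G(x) = - \frac{9 \sqrt{2} \sqrt{4 x^{4} + 3 x^{2} + 5} + 12 + 4 e^{\frac{4}{3}} e^{- \frac{3 x^{2}}{4}}}{12}.
Check: d/dx[- \frac{9 \sqrt{2} \sqrt{4 x^{4} + 3 x^{2} + 5} + 12 + 4 e^{\frac{4}{3}} e^{- \frac{3 x^{2}}{4}}}{12}] = \frac{\left(- 24 \sqrt{2} x^{3} e^{\frac{3 x^{2}}{4}} + 2 x \sqrt{4 x^{4} + 3 x^{2} + 5} e^{\frac{4}{3}} - 9 \sqrt{2} x e^{\frac{3 x^{2}}{4}}\right) e^{- \frac{3 x^{2}}{4}}}{4 \sqrt{4 x^{4} + 3 x^{2} + 5}}, which equals G'(x).

G(x) = - \frac{9 \sqrt{2} \sqrt{4 x^{4} + 3 x^{2} + 5} + 12 + 4 e^{\frac{4}{3}} e^{- \frac{3 x^{2}}{4}}}{12}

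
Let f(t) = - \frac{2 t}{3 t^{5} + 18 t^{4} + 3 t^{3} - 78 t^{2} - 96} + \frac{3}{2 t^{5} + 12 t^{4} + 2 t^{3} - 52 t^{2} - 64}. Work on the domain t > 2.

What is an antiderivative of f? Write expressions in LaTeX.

Factor the denominator (6 \left(t - 2\right) \left(t + 4\right)^{2} \left(t^{2} + 1\right)) and decompose: f = \frac{161 t - 338}{8670 \left(t^{2} + 1\right)} - \frac{1217}{62424 \left(t + 4\right)} - \frac{25}{612 \left(t + 4\right)^{2}} + \frac{1}{1080 \left(t - 2\right)}; each piece integrates to a log, atan, or power term.
Check: d/dt[\frac{289 t \log{\left(t - 2 \right)} - 6085 t \log{\left(t + 4 \right)} + 2898 t \log{\left(t^{2} + 1 \right)} - 12168 t \operatorname{atan}{\left(t \right)} + 1156 \log{\left(t - 2 \right)} - 24340 \log{\left(t + 4 \right)} + 11592 \log{\left(t^{2} + 1 \right)} - 48672 \operatorname{atan}{\left(t \right)} + 12750}{312120 t + 1248480}] = \frac{9 - 4 t}{6 t^{5} + 36 t^{4} + 6 t^{3} - 156 t^{2} - 192}, which equals f(t).

An antiderivative is F(t) = \frac{289 t \log{\left(t - 2 \right)} - 6085 t \log{\left(t + 4 \right)} + 2898 t \log{\left(t^{2} + 1 \right)} - 12168 t \operatorname{atan}{\left(t \right)} + 1156 \log{\left(t - 2 \right)} - 24340 \log{\left(t + 4 \right)} + 11592 \log{\left(t^{2} + 1 \right)} - 48672 \operatorname{atan}{\left(t \right)} + 12750}{312120 t + 1248480}.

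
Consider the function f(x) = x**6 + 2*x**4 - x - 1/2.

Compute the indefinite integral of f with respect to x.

F(x) = x*(10*x**6 + 28*x**4 - 35*x - 35)/70 + C

The integrand splits into summands that can be handled one at a time.
Check: d/dx[x*(10*x**6 + 28*x**4 - 35*x - 35)/70] = x**6 + 2*x**4 - x - 1/2 = f(x).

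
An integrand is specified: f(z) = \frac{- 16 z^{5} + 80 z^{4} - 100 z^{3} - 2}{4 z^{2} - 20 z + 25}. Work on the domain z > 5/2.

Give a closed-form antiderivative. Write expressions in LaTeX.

An antiderivative is F(z) = - z^{4} + \frac{1}{2 z - 5}.

An antiderivative F(z) passes only if d/dz[F] lands on f(z) exactly.
Check: d/dz[- z^{4} + \frac{1}{2 z - 5}] = \frac{- 16 z^{5} + 80 z^{4} - 100 z^{3} - 2}{4 z^{2} - 20 z + 25} = f(z).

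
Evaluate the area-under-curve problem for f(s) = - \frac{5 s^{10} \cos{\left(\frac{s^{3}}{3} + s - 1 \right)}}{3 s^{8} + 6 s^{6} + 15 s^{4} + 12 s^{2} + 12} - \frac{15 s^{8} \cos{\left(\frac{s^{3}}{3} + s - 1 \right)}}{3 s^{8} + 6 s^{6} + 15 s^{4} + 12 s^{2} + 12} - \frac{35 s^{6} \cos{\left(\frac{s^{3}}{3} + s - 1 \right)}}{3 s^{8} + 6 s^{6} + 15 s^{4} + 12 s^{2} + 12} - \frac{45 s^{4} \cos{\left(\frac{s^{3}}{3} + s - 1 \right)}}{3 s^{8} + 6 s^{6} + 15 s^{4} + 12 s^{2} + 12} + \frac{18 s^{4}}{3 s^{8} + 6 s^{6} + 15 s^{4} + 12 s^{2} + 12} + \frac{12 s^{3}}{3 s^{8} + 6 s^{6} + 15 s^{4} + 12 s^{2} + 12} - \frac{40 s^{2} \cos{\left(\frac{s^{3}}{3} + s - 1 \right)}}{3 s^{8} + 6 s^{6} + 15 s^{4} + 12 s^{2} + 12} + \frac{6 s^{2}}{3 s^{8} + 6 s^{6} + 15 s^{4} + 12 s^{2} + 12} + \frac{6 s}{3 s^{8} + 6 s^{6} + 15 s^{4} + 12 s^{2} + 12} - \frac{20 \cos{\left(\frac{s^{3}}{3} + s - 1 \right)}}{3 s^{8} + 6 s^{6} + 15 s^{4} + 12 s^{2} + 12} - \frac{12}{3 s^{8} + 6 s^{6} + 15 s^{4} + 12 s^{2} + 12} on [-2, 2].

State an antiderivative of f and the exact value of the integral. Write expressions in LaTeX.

The integrand splits into summands that can be handled one at a time.
F(s) = \frac{- 2 s - 1}{s^{4} + s^{2} + 2} - \frac{5 \sin{\left(\frac{s^{3}}{3} + s - 1 \right)}}{3} is an antiderivative of f.
Check: d/ds[\frac{- 2 s - 1}{s^{4} + s^{2} + 2} - \frac{5 \sin{\left(\frac{s^{3}}{3} + s - 1 \right)}}{3}] = \frac{- 5 s^{10} \cos{\left(\frac{s^{3}}{3} + s - 1 \right)} - 15 s^{8} \cos{\left(\frac{s^{3}}{3} + s - 1 \right)} - 35 s^{6} \cos{\left(\frac{s^{3}}{3} + s - 1 \right)} - 45 s^{4} \cos{\left(\frac{s^{3}}{3} + s - 1 \right)} + 18 s^{4} + 12 s^{3} - 40 s^{2} \cos{\left(\frac{s^{3}}{3} + s - 1 \right)} + 6 s^{2} + 6 s - 20 \cos{\left(\frac{s^{3}}{3} + s - 1 \right)} - 12}{3 s^{8} + 6 s^{6} + 15 s^{4} + 12 s^{2} + 12}, which equals f(s).
F(2) = - \frac{5}{22} - \frac{5 \sin{\left(\frac{11}{3} \right)}}{3}; F(-2) = \frac{5 \sin{\left(\frac{17}{3} \right)}}{3} + \frac{3}{22}.
Integral = F(2) - F(-2) = - \frac{4}{11} - \frac{5 \sin{\left(\frac{11}{3} \right)}}{3} - \frac{5 \sin{\left(\frac{17}{3} \right)}}{3}.

Antiderivative: F(s) = \frac{- 2 s - 1}{s^{4} + s^{2} + 2} - \frac{5 \sin{\left(\frac{s^{3}}{3} + s - 1 \right)}}{3}; value = - \frac{4}{11} - \frac{5 \sin{\left(\frac{11}{3} \right)}}{3} - \frac{5 \sin{\left(\frac{17}{3} \right)}}{3}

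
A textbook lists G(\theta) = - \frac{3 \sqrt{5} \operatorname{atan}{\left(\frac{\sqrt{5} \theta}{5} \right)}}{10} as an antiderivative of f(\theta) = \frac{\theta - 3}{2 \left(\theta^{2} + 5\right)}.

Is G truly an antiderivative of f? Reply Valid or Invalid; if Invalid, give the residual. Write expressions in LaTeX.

d/d\theta[G] = - \frac{3}{2 \theta^{2} + 10}
d/d\theta[G] - f(\theta) = - \frac{\theta}{2 \theta^{2} + 10} != 0.

Invalid: d/d\theta[G] - f = - \frac{\theta}{2 \theta^{2} + 10}, which is not 0.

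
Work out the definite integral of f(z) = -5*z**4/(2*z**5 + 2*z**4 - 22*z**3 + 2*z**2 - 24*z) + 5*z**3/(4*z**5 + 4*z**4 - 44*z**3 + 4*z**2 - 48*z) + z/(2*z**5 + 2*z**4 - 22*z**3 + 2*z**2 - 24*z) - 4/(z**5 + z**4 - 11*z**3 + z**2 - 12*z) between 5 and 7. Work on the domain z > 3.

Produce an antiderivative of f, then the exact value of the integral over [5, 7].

Antiderivative: F(z) = log(z)/3 - 137*log(z - 3)/168 - 363*log(z + 4)/238 - 67*log(z**2 + 1)/272 + 13*atan(z)/136; value = -363*log(11)/238 - 137*log(4)/168 - 67*log(50)/272 - log(5)/3 - 13*atan(5)/136 + 13*atan(7)/136 + 137*log(2)/168 + log(7)/3 + 67*log(26)/272 + 363*log(9)/238

Factor the denominator (4*z*(z - 3)*(z + 4)*(z**2 + 1)) and decompose: f = -(67*z - 13)/(136*(z**2 + 1)) - 363/(238*(z + 4)) - 137/(168*(z - 3)) + 1/(3*z); each piece integrates to a log, atan, or power term.
F(z) = log(z)/3 - 137*log(z - 3)/168 - 363*log(z + 4)/238 - 67*log(z**2 + 1)/272 + 13*atan(z)/136 is an antiderivative of f.
Check: d/dz[log(z)/3 - 137*log(z - 3)/168 - 363*log(z + 4)/238 - 67*log(z**2 + 1)/272 + 13*atan(z)/136] = (-10*z**4 + 5*z**3 + 2*z - 16)/(4*z**5 + 4*z**4 - 44*z**3 + 4*z**2 - 48*z), which equals f(z).
F(7) = -363*log(11)/238 - 137*log(4)/168 - 67*log(50)/272 + 13*atan(7)/136 + log(7)/3; F(5) = -363*log(9)/238 - 67*log(26)/272 - 137*log(2)/168 + 13*atan(5)/136 + log(5)/3.
Integral = F(7) - F(5) = -363*log(11)/238 - 137*log(4)/168 - 67*log(50)/272 - log(5)/3 - 13*atan(5)/136 + 13*atan(7)/136 + 137*log(2)/168 + log(7)/3 + 67*log(26)/272 + 363*log(9)/238.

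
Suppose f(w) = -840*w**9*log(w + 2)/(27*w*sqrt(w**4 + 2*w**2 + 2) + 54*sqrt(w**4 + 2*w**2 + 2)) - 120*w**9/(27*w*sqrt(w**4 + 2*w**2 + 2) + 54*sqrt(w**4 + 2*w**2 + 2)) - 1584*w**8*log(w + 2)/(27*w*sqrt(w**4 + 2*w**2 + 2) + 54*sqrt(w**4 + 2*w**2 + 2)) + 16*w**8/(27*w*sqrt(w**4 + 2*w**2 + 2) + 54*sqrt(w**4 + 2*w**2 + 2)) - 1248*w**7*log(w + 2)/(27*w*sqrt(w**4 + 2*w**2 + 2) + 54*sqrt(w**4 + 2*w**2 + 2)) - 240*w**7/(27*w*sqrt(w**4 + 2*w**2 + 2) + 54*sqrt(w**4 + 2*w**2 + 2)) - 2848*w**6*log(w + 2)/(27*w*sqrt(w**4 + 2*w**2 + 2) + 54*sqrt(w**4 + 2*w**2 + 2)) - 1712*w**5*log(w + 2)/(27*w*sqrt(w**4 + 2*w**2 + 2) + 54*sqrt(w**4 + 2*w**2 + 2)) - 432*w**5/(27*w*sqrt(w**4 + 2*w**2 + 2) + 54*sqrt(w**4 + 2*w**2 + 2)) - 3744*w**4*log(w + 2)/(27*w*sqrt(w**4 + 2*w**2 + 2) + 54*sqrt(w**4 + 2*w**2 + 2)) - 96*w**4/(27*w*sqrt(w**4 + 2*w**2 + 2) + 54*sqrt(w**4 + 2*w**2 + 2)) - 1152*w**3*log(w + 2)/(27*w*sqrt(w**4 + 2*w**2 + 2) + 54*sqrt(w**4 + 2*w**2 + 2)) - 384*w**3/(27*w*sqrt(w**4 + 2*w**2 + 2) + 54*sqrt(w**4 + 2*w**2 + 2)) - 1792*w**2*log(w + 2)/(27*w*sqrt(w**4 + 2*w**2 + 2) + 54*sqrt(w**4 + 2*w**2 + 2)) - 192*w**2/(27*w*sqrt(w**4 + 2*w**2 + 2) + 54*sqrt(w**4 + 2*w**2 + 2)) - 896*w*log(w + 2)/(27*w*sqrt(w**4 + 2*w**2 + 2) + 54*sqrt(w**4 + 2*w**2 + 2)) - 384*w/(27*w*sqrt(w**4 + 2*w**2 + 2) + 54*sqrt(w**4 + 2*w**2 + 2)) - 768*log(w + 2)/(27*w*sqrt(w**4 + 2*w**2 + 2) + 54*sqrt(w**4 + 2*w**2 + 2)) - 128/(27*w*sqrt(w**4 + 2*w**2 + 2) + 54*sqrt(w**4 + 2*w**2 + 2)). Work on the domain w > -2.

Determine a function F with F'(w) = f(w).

Integrate term by term and add the pieces.
Check: d/dw[-40*w**5*sqrt(w**4 + 2*w**2 + 2)*log(w + 2)/9 + 16*w**4*sqrt(w**4 + 2*w**2 + 2)*log(w + 2)/27 - 32*w**2*sqrt(w**4 + 2*w**2 + 2)*log(w + 2)/27 - 64*w*sqrt(w**4 + 2*w**2 + 2)*log(w + 2)/9 - 64*sqrt(w**4 + 2*w**2 + 2)*log(w + 2)/27] = (-840*w**9*log(w + 2) - 120*w**9 - 1584*w**8*log(w + 2) + 16*w**8 - 1248*w**7*log(w + 2) - 240*w**7 - 2848*w**6*log(w + 2) - 1712*w**5*log(w + 2) - 432*w**5 - 3744*w**4*log(w + 2) - 96*w**4 - 1152*w**3*log(w + 2) - 384*w**3 - 1792*w**2*log(w + 2) - 192*w**2 - 896*w*log(w + 2) - 384*w - 768*log(w + 2) - 128)/(27*w*sqrt(w**4 + 2*w**2 + 2) + 54*sqrt(w**4 + 2*w**2 + 2)), which equals f(w).

An antiderivative is F(w) = -40*w**5*sqrt(w**4 + 2*w**2 + 2)*log(w + 2)/9 + 16*w**4*sqrt(w**4 + 2*w**2 + 2)*log(w + 2)/27 - 32*w**2*sqrt(w**4 + 2*w**2 + 2)*log(w + 2)/27 - 64*w*sqrt(w**4 + 2*w**2 + 2)*log(w + 2)/9 - 64*sqrt(w**4 + 2*w**2 + 2)*log(w + 2)/27.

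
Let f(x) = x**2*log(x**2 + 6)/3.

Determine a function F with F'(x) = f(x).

An antiderivative is F(x) = x**3*log(x**2 + 6)/9 - 2*x**3/27 + 4*x/3 - 4*sqrt(6)*atan(sqrt(6)*x/6)/3.

Since d/dx undoes antidifferentiation here, F'(x) = f(x) is required of F(x).
Check: d/dx[x**3*log(x**2 + 6)/9 - 2*x**3/27 + 4*x/3 - 4*sqrt(6)*atan(sqrt(6)*x/6)/3] = x**2*log(x**2 + 6)/3 = f(x).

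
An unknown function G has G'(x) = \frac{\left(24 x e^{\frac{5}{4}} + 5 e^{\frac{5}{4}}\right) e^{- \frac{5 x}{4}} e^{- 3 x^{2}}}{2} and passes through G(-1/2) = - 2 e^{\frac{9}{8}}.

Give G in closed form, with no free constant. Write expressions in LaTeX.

G'(x) matches the chain-rule pattern g'(h)*h' with inner function h(x) = - 3 x^{2} - \frac{5 x}{4} + \frac{5}{4}; substituting u = h(x) collapses the integral.
A general antiderivative is - 2 e^{- 3 x^{2} - \frac{5 x}{4} + \frac{5}{4}} + C.
The condition gives C = - 2 e^{\frac{9}{8}} - (- 2 e^{\frac{9}{8}}) = 0.
So G(x) = - 2 e^{\frac{5}{4}} e^{- \frac{5 x}{4}} e^{- 3 x^{2}}.
Check: d/dx[- 2 e^{\frac{5}{4}} e^{- \frac{5 x}{4}} e^{- 3 x^{2}}] = \frac{\left(24 x e^{\frac{5}{4}} + 5 e^{\frac{5}{4}}\right) e^{- \frac{5 x}{4}} e^{- 3 x^{2}}}{2} = G'(x).

G(x) = - 2 e^{\frac{5}{4}} e^{- \frac{5 x}{4}} e^{- 3 x^{2}}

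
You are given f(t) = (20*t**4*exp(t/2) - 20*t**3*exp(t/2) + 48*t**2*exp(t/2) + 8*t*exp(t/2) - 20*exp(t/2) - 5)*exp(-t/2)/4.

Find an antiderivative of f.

An antiderivative is F(t) = (4*t**5*exp(t/2) - 5*t**4*exp(t/2) + 16*t**3*exp(t/2) + 4*t**2*exp(t/2) - 20*t*exp(t/2) - exp(t/2) + 10)*exp(-t/2)/4.

Differentiate the proposed F(t) back; it has to land on f(t) exactly.
Check: d/dt[(4*t**5*exp(t/2) - 5*t**4*exp(t/2) + 16*t**3*exp(t/2) + 4*t**2*exp(t/2) - 20*t*exp(t/2) - exp(t/2) + 10)*exp(-t/2)/4] = (20*t**4*exp(t/2) - 20*t**3*exp(t/2) + 48*t**2*exp(t/2) + 8*t*exp(t/2) - 20*exp(t/2) - 5)*exp(-t/2)/4 = f(t).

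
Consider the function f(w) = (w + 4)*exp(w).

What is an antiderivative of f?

f has the shape u'v + uv' for u = w + 3 and v = exp(w) — it is the derivative of the product u*v.
Check: d/dw[(w + 3)*exp(w)] = w*exp(w) + 4*exp(w), which equals f(w).

An antiderivative is F(w) = (w + 3)*exp(w).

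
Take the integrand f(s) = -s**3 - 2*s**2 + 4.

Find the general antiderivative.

F(s) = -s**4/4 - 2*s**3/3 + 4*s + C

Integrate term by term and add the pieces.
Check: d/ds[-s**4/4 - 2*s**3/3 + 4*s] = -s**3 - 2*s**2 + 4 = f(s).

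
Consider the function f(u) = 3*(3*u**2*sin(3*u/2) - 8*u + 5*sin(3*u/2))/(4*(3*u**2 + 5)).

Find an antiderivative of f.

An antiderivative is F(u) = -log(u**2 + 5/3) - cos(3*u/2)/2.

Since d/du undoes antidifferentiation here, F'(u) = f(u) is required of F(u).
Check: d/du[-log(u**2 + 5/3) - cos(3*u/2)/2] = (9*u**2*sin(3*u/2) - 24*u + 15*sin(3*u/2))/(12*u**2 + 20), which equals f(u).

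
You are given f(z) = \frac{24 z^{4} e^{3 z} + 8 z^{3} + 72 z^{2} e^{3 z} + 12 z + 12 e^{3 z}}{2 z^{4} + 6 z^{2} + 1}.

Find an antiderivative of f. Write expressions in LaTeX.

An antiderivative is F(z) = 4 e^{3 z} + \log{\left(z^{4} + 3 z^{2} + \frac{1}{2} \right)}.

Differentiate the proposed F(z) back; it has to land on f(z) exactly.
Check: d/dz[4 e^{3 z} + \log{\left(z^{4} + 3 z^{2} + \frac{1}{2} \right)}] = \frac{24 z^{4} e^{3 z} + 8 z^{3} + 72 z^{2} e^{3 z} + 12 z + 12 e^{3 z}}{2 z^{4} + 6 z^{2} + 1} = f(z).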